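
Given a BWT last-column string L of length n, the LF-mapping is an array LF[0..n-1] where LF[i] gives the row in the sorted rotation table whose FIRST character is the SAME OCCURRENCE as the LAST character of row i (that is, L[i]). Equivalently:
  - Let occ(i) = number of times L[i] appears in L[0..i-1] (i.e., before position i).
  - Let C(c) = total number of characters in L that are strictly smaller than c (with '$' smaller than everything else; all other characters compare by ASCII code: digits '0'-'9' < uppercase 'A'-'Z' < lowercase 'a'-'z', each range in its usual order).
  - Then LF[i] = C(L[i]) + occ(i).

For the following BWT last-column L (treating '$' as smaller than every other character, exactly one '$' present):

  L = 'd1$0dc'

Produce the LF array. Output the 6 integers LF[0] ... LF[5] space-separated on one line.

Answer: 4 2 0 1 5 3

Derivation:
Char counts: '$':1, '0':1, '1':1, 'c':1, 'd':2
C (first-col start): C('$')=0, C('0')=1, C('1')=2, C('c')=3, C('d')=4
L[0]='d': occ=0, LF[0]=C('d')+0=4+0=4
L[1]='1': occ=0, LF[1]=C('1')+0=2+0=2
L[2]='$': occ=0, LF[2]=C('$')+0=0+0=0
L[3]='0': occ=0, LF[3]=C('0')+0=1+0=1
L[4]='d': occ=1, LF[4]=C('d')+1=4+1=5
L[5]='c': occ=0, LF[5]=C('c')+0=3+0=3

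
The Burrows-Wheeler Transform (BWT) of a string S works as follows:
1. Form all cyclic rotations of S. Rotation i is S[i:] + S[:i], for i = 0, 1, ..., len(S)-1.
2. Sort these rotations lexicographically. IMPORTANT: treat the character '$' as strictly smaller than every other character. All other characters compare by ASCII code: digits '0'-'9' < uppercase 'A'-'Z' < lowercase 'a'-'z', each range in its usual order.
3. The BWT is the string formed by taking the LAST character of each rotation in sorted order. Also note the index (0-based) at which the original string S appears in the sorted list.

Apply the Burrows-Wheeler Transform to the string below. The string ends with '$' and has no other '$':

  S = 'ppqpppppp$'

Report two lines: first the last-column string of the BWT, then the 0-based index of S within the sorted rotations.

Answer: ppppppq$pp
7

Derivation:
All 10 rotations (rotation i = S[i:]+S[:i]):
  rot[0] = ppqpppppp$
  rot[1] = pqpppppp$p
  rot[2] = qpppppp$pp
  rot[3] = pppppp$ppq
  rot[4] = ppppp$ppqp
  rot[5] = pppp$ppqpp
  rot[6] = ppp$ppqppp
  rot[7] = pp$ppqpppp
  rot[8] = p$ppqppppp
  rot[9] = $ppqpppppp
Sorted (with $ < everything):
  sorted[0] = $ppqpppppp  (last char: 'p')
  sorted[1] = p$ppqppppp  (last char: 'p')
  sorted[2] = pp$ppqpppp  (last char: 'p')
  sorted[3] = ppp$ppqppp  (last char: 'p')
  sorted[4] = pppp$ppqpp  (last char: 'p')
  sorted[5] = ppppp$ppqp  (last char: 'p')
  sorted[6] = pppppp$ppq  (last char: 'q')
  sorted[7] = ppqpppppp$  (last char: '$')
  sorted[8] = pqpppppp$p  (last char: 'p')
  sorted[9] = qpppppp$pp  (last char: 'p')
Last column: ppppppq$pp
Original string S is at sorted index 7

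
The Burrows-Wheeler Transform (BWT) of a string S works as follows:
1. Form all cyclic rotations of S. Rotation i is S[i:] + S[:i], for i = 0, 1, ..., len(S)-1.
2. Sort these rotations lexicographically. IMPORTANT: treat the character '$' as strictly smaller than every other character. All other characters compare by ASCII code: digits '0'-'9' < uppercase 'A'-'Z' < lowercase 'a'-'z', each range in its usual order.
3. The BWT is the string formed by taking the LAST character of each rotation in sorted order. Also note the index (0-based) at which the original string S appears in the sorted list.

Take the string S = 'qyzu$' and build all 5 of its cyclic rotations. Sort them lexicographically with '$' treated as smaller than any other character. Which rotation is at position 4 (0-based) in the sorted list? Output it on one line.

Answer: zu$qy

Derivation:
All 5 rotations (rotation i = S[i:]+S[:i]):
  rot[0] = qyzu$
  rot[1] = yzu$q
  rot[2] = zu$qy
  rot[3] = u$qyz
  rot[4] = $qyzu
Sorted (with $ < everything):
  sorted[0] = $qyzu
  sorted[1] = qyzu$
  sorted[2] = u$qyz
  sorted[3] = yzu$q
  sorted[4] = zu$qy
sorted[4] = zu$qy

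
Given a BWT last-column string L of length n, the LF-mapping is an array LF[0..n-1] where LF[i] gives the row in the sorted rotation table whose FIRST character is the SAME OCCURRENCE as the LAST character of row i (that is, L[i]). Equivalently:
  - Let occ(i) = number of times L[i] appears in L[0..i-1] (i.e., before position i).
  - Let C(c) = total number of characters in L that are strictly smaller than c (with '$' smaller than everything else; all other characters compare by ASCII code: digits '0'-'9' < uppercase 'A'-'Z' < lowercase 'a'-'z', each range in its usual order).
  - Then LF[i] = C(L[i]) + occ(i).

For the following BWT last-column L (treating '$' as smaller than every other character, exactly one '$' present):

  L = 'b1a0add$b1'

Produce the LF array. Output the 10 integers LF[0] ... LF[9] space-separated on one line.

Answer: 6 2 4 1 5 8 9 0 7 3

Derivation:
Char counts: '$':1, '0':1, '1':2, 'a':2, 'b':2, 'd':2
C (first-col start): C('$')=0, C('0')=1, C('1')=2, C('a')=4, C('b')=6, C('d')=8
L[0]='b': occ=0, LF[0]=C('b')+0=6+0=6
L[1]='1': occ=0, LF[1]=C('1')+0=2+0=2
L[2]='a': occ=0, LF[2]=C('a')+0=4+0=4
L[3]='0': occ=0, LF[3]=C('0')+0=1+0=1
L[4]='a': occ=1, LF[4]=C('a')+1=4+1=5
L[5]='d': occ=0, LF[5]=C('d')+0=8+0=8
L[6]='d': occ=1, LF[6]=C('d')+1=8+1=9
L[7]='$': occ=0, LF[7]=C('$')+0=0+0=0
L[8]='b': occ=1, LF[8]=C('b')+1=6+1=7
L[9]='1': occ=1, LF[9]=C('1')+1=2+1=3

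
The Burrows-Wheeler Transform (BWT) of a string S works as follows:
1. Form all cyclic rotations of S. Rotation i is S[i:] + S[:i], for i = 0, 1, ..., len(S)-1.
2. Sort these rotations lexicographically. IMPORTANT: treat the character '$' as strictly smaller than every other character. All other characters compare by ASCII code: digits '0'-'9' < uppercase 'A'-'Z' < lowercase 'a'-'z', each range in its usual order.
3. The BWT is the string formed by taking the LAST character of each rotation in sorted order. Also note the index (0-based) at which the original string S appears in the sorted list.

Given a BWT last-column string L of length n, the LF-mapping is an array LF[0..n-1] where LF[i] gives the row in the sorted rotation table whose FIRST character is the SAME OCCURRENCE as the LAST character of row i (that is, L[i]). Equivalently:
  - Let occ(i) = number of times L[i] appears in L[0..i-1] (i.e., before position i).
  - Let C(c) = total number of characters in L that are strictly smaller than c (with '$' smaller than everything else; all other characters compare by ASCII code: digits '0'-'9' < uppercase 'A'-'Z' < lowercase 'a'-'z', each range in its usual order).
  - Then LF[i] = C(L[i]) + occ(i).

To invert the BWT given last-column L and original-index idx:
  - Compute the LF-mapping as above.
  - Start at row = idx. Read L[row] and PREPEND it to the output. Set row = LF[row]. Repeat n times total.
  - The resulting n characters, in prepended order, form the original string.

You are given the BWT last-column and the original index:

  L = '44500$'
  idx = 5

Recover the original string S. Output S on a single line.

Answer: 50404$

Derivation:
LF mapping: 3 4 5 1 2 0
Walk LF starting at row 5, prepending L[row]:
  step 1: row=5, L[5]='$', prepend. Next row=LF[5]=0
  step 2: row=0, L[0]='4', prepend. Next row=LF[0]=3
  step 3: row=3, L[3]='0', prepend. Next row=LF[3]=1
  step 4: row=1, L[1]='4', prepend. Next row=LF[1]=4
  step 5: row=4, L[4]='0', prepend. Next row=LF[4]=2
  step 6: row=2, L[2]='5', prepend. Next row=LF[2]=5
Reversed output: 50404$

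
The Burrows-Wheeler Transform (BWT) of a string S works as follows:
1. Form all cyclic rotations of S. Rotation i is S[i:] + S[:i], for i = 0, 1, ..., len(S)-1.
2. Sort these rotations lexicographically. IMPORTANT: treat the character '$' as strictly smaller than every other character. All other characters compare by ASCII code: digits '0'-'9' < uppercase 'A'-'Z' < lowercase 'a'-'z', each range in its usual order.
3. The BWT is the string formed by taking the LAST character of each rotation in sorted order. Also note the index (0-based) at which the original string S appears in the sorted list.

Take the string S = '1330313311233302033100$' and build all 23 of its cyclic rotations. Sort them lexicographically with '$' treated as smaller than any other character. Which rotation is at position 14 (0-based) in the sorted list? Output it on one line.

Answer: 30313311233302033100$13

Derivation:
All 23 rotations (rotation i = S[i:]+S[:i]):
  rot[0] = 1330313311233302033100$
  rot[1] = 330313311233302033100$1
  rot[2] = 30313311233302033100$13
  rot[3] = 0313311233302033100$133
  rot[4] = 313311233302033100$1330
  rot[5] = 13311233302033100$13303
  rot[6] = 3311233302033100$133031
  rot[7] = 311233302033100$1330313
  rot[8] = 11233302033100$13303133
  rot[9] = 1233302033100$133031331
  rot[10] = 233302033100$1330313311
  rot[11] = 33302033100$13303133112
  rot[12] = 3302033100$133031331123
  rot[13] = 302033100$1330313311233
  rot[14] = 02033100$13303133112333
  rot[15] = 2033100$133031331123330
  rot[16] = 033100$1330313311233302
  rot[17] = 33100$13303133112333020
  rot[18] = 3100$133031331123330203
  rot[19] = 100$1330313311233302033
  rot[20] = 00$13303133112333020331
  rot[21] = 0$133031331123330203310
  rot[22] = $1330313311233302033100
Sorted (with $ < everything):
  sorted[0] = $1330313311233302033100
  sorted[1] = 0$133031331123330203310
  sorted[2] = 00$13303133112333020331
  sorted[3] = 02033100$13303133112333
  sorted[4] = 0313311233302033100$133
  sorted[5] = 033100$1330313311233302
  sorted[6] = 100$1330313311233302033
  sorted[7] = 11233302033100$13303133
  sorted[8] = 1233302033100$133031331
  sorted[9] = 1330313311233302033100$
  sorted[10] = 13311233302033100$13303
  sorted[11] = 2033100$133031331123330
  sorted[12] = 233302033100$1330313311
  sorted[13] = 302033100$1330313311233
  sorted[14] = 30313311233302033100$13
  sorted[15] = 3100$133031331123330203
  sorted[16] = 311233302033100$1330313
  sorted[17] = 313311233302033100$1330
  sorted[18] = 3302033100$133031331123
  sorted[19] = 330313311233302033100$1
  sorted[20] = 33100$13303133112333020
  sorted[21] = 3311233302033100$133031
  sorted[22] = 33302033100$13303133112
sorted[14] = 30313311233302033100$13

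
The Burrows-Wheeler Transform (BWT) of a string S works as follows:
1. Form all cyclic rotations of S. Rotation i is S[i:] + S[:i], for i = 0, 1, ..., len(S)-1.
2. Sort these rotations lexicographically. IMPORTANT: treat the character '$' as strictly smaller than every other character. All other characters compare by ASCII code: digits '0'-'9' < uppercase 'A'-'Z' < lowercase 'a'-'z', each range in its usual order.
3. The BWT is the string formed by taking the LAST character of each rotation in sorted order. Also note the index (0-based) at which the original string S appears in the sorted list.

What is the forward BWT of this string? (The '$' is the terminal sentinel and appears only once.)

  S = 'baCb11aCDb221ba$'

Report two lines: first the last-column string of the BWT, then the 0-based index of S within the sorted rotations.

All 16 rotations (rotation i = S[i:]+S[:i]):
  rot[0] = baCb11aCDb221ba$
  rot[1] = aCb11aCDb221ba$b
  rot[2] = Cb11aCDb221ba$ba
  rot[3] = b11aCDb221ba$baC
  rot[4] = 11aCDb221ba$baCb
  rot[5] = 1aCDb221ba$baCb1
  rot[6] = aCDb221ba$baCb11
  rot[7] = CDb221ba$baCb11a
  rot[8] = Db221ba$baCb11aC
  rot[9] = b221ba$baCb11aCD
  rot[10] = 221ba$baCb11aCDb
  rot[11] = 21ba$baCb11aCDb2
  rot[12] = 1ba$baCb11aCDb22
  rot[13] = ba$baCb11aCDb221
  rot[14] = a$baCb11aCDb221b
  rot[15] = $baCb11aCDb221ba
Sorted (with $ < everything):
  sorted[0] = $baCb11aCDb221ba  (last char: 'a')
  sorted[1] = 11aCDb221ba$baCb  (last char: 'b')
  sorted[2] = 1aCDb221ba$baCb1  (last char: '1')
  sorted[3] = 1ba$baCb11aCDb22  (last char: '2')
  sorted[4] = 21ba$baCb11aCDb2  (last char: '2')
  sorted[5] = 221ba$baCb11aCDb  (last char: 'b')
  sorted[6] = CDb221ba$baCb11a  (last char: 'a')
  sorted[7] = Cb11aCDb221ba$ba  (last char: 'a')
  sorted[8] = Db221ba$baCb11aC  (last char: 'C')
  sorted[9] = a$baCb11aCDb221b  (last char: 'b')
  sorted[10] = aCDb221ba$baCb11  (last char: '1')
  sorted[11] = aCb11aCDb221ba$b  (last char: 'b')
  sorted[12] = b11aCDb221ba$baC  (last char: 'C')
  sorted[13] = b221ba$baCb11aCD  (last char: 'D')
  sorted[14] = ba$baCb11aCDb221  (last char: '1')
  sorted[15] = baCb11aCDb221ba$  (last char: '$')
Last column: ab122baaCb1bCD1$
Original string S is at sorted index 15

Answer: ab122baaCb1bCD1$
15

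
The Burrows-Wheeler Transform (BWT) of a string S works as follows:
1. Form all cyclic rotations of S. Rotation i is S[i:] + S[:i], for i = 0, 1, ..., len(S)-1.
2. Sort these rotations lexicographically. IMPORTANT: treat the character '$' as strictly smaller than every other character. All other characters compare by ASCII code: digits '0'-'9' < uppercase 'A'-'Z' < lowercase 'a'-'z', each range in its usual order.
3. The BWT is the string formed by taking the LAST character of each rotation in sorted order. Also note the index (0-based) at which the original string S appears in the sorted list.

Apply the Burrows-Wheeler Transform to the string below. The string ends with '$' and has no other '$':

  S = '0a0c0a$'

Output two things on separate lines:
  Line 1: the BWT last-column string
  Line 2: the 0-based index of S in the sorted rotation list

Answer: ac$a000
2

Derivation:
All 7 rotations (rotation i = S[i:]+S[:i]):
  rot[0] = 0a0c0a$
  rot[1] = a0c0a$0
  rot[2] = 0c0a$0a
  rot[3] = c0a$0a0
  rot[4] = 0a$0a0c
  rot[5] = a$0a0c0
  rot[6] = $0a0c0a
Sorted (with $ < everything):
  sorted[0] = $0a0c0a  (last char: 'a')
  sorted[1] = 0a$0a0c  (last char: 'c')
  sorted[2] = 0a0c0a$  (last char: '$')
  sorted[3] = 0c0a$0a  (last char: 'a')
  sorted[4] = a$0a0c0  (last char: '0')
  sorted[5] = a0c0a$0  (last char: '0')
  sorted[6] = c0a$0a0  (last char: '0')
Last column: ac$a000
Original string S is at sorted index 2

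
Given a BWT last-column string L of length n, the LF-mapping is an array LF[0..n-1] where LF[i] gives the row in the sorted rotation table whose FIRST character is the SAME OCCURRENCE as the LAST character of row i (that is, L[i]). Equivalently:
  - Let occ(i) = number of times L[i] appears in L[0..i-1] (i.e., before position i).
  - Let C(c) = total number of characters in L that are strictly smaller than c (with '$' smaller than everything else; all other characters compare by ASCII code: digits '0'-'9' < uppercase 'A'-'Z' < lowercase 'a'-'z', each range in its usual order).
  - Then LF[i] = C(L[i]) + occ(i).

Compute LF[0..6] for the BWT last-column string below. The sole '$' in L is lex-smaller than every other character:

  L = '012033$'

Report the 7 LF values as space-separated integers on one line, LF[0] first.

Answer: 1 3 4 2 5 6 0

Derivation:
Char counts: '$':1, '0':2, '1':1, '2':1, '3':2
C (first-col start): C('$')=0, C('0')=1, C('1')=3, C('2')=4, C('3')=5
L[0]='0': occ=0, LF[0]=C('0')+0=1+0=1
L[1]='1': occ=0, LF[1]=C('1')+0=3+0=3
L[2]='2': occ=0, LF[2]=C('2')+0=4+0=4
L[3]='0': occ=1, LF[3]=C('0')+1=1+1=2
L[4]='3': occ=0, LF[4]=C('3')+0=5+0=5
L[5]='3': occ=1, LF[5]=C('3')+1=5+1=6
L[6]='$': occ=0, LF[6]=C('$')+0=0+0=0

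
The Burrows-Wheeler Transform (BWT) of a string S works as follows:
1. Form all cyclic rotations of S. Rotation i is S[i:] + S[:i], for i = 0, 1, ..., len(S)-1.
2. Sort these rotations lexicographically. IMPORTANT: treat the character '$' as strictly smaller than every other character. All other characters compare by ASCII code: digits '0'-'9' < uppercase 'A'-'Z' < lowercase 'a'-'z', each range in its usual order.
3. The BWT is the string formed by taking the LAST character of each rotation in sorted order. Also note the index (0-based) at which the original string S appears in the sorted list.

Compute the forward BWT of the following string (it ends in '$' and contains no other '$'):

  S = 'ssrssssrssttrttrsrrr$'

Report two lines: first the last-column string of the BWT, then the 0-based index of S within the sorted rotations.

Answer: rrrstsstrss$ssrrsttrs
11

Derivation:
All 21 rotations (rotation i = S[i:]+S[:i]):
  rot[0] = ssrssssrssttrttrsrrr$
  rot[1] = srssssrssttrttrsrrr$s
  rot[2] = rssssrssttrttrsrrr$ss
  rot[3] = ssssrssttrttrsrrr$ssr
  rot[4] = sssrssttrttrsrrr$ssrs
  rot[5] = ssrssttrttrsrrr$ssrss
  rot[6] = srssttrttrsrrr$ssrsss
  rot[7] = rssttrttrsrrr$ssrssss
  rot[8] = ssttrttrsrrr$ssrssssr
  rot[9] = sttrttrsrrr$ssrssssrs
  rot[10] = ttrttrsrrr$ssrssssrss
  rot[11] = trttrsrrr$ssrssssrsst
  rot[12] = rttrsrrr$ssrssssrsstt
  rot[13] = ttrsrrr$ssrssssrssttr
  rot[14] = trsrrr$ssrssssrssttrt
  rot[15] = rsrrr$ssrssssrssttrtt
  rot[16] = srrr$ssrssssrssttrttr
  rot[17] = rrr$ssrssssrssttrttrs
  rot[18] = rr$ssrssssrssttrttrsr
  rot[19] = r$ssrssssrssttrttrsrr
  rot[20] = $ssrssssrssttrttrsrrr
Sorted (with $ < everything):
  sorted[0] = $ssrssssrssttrttrsrrr  (last char: 'r')
  sorted[1] = r$ssrssssrssttrttrsrr  (last char: 'r')
  sorted[2] = rr$ssrssssrssttrttrsr  (last char: 'r')
  sorted[3] = rrr$ssrssssrssttrttrs  (last char: 's')
  sorted[4] = rsrrr$ssrssssrssttrtt  (last char: 't')
  sorted[5] = rssssrssttrttrsrrr$ss  (last char: 's')
  sorted[6] = rssttrttrsrrr$ssrssss  (last char: 's')
  sorted[7] = rttrsrrr$ssrssssrsstt  (last char: 't')
  sorted[8] = srrr$ssrssssrssttrttr  (last char: 'r')
  sorted[9] = srssssrssttrttrsrrr$s  (last char: 's')
  sorted[10] = srssttrttrsrrr$ssrsss  (last char: 's')
  sorted[11] = ssrssssrssttrttrsrrr$  (last char: '$')
  sorted[12] = ssrssttrttrsrrr$ssrss  (last char: 's')
  sorted[13] = sssrssttrttrsrrr$ssrs  (last char: 's')
  sorted[14] = ssssrssttrttrsrrr$ssr  (last char: 'r')
  sorted[15] = ssttrttrsrrr$ssrssssr  (last char: 'r')
  sorted[16] = sttrttrsrrr$ssrssssrs  (last char: 's')
  sorted[17] = trsrrr$ssrssssrssttrt  (last char: 't')
  sorted[18] = trttrsrrr$ssrssssrsst  (last char: 't')
  sorted[19] = ttrsrrr$ssrssssrssttr  (last char: 'r')
  sorted[20] = ttrttrsrrr$ssrssssrss  (last char: 's')
Last column: rrrstsstrss$ssrrsttrs
Original string S is at sorted index 11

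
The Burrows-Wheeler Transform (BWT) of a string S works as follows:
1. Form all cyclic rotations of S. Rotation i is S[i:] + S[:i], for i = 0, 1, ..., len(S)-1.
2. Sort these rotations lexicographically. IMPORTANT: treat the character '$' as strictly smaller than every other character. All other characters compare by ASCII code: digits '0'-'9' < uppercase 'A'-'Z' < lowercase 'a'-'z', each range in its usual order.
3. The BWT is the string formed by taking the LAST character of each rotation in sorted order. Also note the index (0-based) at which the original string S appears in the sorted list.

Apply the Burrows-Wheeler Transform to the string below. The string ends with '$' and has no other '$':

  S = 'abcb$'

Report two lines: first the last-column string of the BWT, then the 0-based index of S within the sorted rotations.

Answer: b$cab
1

Derivation:
All 5 rotations (rotation i = S[i:]+S[:i]):
  rot[0] = abcb$
  rot[1] = bcb$a
  rot[2] = cb$ab
  rot[3] = b$abc
  rot[4] = $abcb
Sorted (with $ < everything):
  sorted[0] = $abcb  (last char: 'b')
  sorted[1] = abcb$  (last char: '$')
  sorted[2] = b$abc  (last char: 'c')
  sorted[3] = bcb$a  (last char: 'a')
  sorted[4] = cb$ab  (last char: 'b')
Last column: b$cab
Original string S is at sorted index 1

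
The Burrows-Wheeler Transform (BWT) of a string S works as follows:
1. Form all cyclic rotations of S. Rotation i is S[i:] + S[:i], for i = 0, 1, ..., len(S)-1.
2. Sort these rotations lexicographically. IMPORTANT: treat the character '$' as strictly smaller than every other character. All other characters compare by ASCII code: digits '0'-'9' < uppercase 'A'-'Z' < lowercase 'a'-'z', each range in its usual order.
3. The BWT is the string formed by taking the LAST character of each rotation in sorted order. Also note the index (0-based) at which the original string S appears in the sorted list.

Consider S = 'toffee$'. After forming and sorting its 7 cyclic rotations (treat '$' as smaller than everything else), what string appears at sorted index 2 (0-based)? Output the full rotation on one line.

Answer: ee$toff

Derivation:
All 7 rotations (rotation i = S[i:]+S[:i]):
  rot[0] = toffee$
  rot[1] = offee$t
  rot[2] = ffee$to
  rot[3] = fee$tof
  rot[4] = ee$toff
  rot[5] = e$toffe
  rot[6] = $toffee
Sorted (with $ < everything):
  sorted[0] = $toffee
  sorted[1] = e$toffe
  sorted[2] = ee$toff
  sorted[3] = fee$tof
  sorted[4] = ffee$to
  sorted[5] = offee$t
  sorted[6] = toffee$
sorted[2] = ee$toff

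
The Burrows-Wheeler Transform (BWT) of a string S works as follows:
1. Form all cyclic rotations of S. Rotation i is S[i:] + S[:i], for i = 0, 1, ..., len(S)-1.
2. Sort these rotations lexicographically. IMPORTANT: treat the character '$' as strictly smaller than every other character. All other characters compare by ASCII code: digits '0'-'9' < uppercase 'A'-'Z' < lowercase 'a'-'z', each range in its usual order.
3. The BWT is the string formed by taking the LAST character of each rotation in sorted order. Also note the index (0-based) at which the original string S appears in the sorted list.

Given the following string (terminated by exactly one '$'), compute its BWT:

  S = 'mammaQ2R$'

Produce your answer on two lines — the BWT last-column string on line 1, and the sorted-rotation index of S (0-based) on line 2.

Answer: RQa2mmm$a
7

Derivation:
All 9 rotations (rotation i = S[i:]+S[:i]):
  rot[0] = mammaQ2R$
  rot[1] = ammaQ2R$m
  rot[2] = mmaQ2R$ma
  rot[3] = maQ2R$mam
  rot[4] = aQ2R$mamm
  rot[5] = Q2R$mamma
  rot[6] = 2R$mammaQ
  rot[7] = R$mammaQ2
  rot[8] = $mammaQ2R
Sorted (with $ < everything):
  sorted[0] = $mammaQ2R  (last char: 'R')
  sorted[1] = 2R$mammaQ  (last char: 'Q')
  sorted[2] = Q2R$mamma  (last char: 'a')
  sorted[3] = R$mammaQ2  (last char: '2')
  sorted[4] = aQ2R$mamm  (last char: 'm')
  sorted[5] = ammaQ2R$m  (last char: 'm')
  sorted[6] = maQ2R$mam  (last char: 'm')
  sorted[7] = mammaQ2R$  (last char: '$')
  sorted[8] = mmaQ2R$ma  (last char: 'a')
Last column: RQa2mmm$a
Original string S is at sorted index 7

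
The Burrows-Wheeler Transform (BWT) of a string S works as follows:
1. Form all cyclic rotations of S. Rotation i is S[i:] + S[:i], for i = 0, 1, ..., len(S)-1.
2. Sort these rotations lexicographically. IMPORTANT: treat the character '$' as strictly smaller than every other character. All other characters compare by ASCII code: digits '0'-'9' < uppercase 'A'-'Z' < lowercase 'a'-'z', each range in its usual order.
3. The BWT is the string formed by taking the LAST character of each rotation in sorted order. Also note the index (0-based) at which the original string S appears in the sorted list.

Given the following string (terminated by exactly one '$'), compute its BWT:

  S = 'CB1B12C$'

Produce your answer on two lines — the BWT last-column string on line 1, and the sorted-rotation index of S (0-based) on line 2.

Answer: CBB11C2$
7

Derivation:
All 8 rotations (rotation i = S[i:]+S[:i]):
  rot[0] = CB1B12C$
  rot[1] = B1B12C$C
  rot[2] = 1B12C$CB
  rot[3] = B12C$CB1
  rot[4] = 12C$CB1B
  rot[5] = 2C$CB1B1
  rot[6] = C$CB1B12
  rot[7] = $CB1B12C
Sorted (with $ < everything):
  sorted[0] = $CB1B12C  (last char: 'C')
  sorted[1] = 12C$CB1B  (last char: 'B')
  sorted[2] = 1B12C$CB  (last char: 'B')
  sorted[3] = 2C$CB1B1  (last char: '1')
  sorted[4] = B12C$CB1  (last char: '1')
  sorted[5] = B1B12C$C  (last char: 'C')
  sorted[6] = C$CB1B12  (last char: '2')
  sorted[7] = CB1B12C$  (last char: '$')
Last column: CBB11C2$
Original string S is at sorted index 7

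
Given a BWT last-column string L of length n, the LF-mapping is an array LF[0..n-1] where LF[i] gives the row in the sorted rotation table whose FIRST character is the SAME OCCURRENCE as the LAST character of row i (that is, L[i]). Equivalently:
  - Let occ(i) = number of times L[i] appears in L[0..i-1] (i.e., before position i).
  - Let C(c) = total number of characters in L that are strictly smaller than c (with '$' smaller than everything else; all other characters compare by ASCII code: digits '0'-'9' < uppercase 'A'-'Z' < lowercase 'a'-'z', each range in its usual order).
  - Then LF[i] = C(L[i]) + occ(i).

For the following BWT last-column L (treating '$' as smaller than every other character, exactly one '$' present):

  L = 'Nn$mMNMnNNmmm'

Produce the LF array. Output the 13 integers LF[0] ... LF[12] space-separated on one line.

Answer: 3 11 0 7 1 4 2 12 5 6 8 9 10

Derivation:
Char counts: '$':1, 'M':2, 'N':4, 'm':4, 'n':2
C (first-col start): C('$')=0, C('M')=1, C('N')=3, C('m')=7, C('n')=11
L[0]='N': occ=0, LF[0]=C('N')+0=3+0=3
L[1]='n': occ=0, LF[1]=C('n')+0=11+0=11
L[2]='$': occ=0, LF[2]=C('$')+0=0+0=0
L[3]='m': occ=0, LF[3]=C('m')+0=7+0=7
L[4]='M': occ=0, LF[4]=C('M')+0=1+0=1
L[5]='N': occ=1, LF[5]=C('N')+1=3+1=4
L[6]='M': occ=1, LF[6]=C('M')+1=1+1=2
L[7]='n': occ=1, LF[7]=C('n')+1=11+1=12
L[8]='N': occ=2, LF[8]=C('N')+2=3+2=5
L[9]='N': occ=3, LF[9]=C('N')+3=3+3=6
L[10]='m': occ=1, LF[10]=C('m')+1=7+1=8
L[11]='m': occ=2, LF[11]=C('m')+2=7+2=9
L[12]='m': occ=3, LF[12]=C('m')+3=7+3=10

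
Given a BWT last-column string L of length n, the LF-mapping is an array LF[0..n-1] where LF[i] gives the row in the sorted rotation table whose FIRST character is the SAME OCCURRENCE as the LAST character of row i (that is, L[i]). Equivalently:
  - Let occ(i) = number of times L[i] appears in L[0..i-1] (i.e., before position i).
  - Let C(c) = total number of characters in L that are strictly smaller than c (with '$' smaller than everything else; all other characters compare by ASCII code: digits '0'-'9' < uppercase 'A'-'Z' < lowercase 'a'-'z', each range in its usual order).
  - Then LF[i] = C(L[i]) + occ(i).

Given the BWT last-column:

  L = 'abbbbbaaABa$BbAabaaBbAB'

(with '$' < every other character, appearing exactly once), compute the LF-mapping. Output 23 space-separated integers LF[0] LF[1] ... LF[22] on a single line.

Answer: 8 15 16 17 18 19 9 10 1 4 11 0 5 20 2 12 21 13 14 6 22 3 7

Derivation:
Char counts: '$':1, 'A':3, 'B':4, 'a':7, 'b':8
C (first-col start): C('$')=0, C('A')=1, C('B')=4, C('a')=8, C('b')=15
L[0]='a': occ=0, LF[0]=C('a')+0=8+0=8
L[1]='b': occ=0, LF[1]=C('b')+0=15+0=15
L[2]='b': occ=1, LF[2]=C('b')+1=15+1=16
L[3]='b': occ=2, LF[3]=C('b')+2=15+2=17
L[4]='b': occ=3, LF[4]=C('b')+3=15+3=18
L[5]='b': occ=4, LF[5]=C('b')+4=15+4=19
L[6]='a': occ=1, LF[6]=C('a')+1=8+1=9
L[7]='a': occ=2, LF[7]=C('a')+2=8+2=10
L[8]='A': occ=0, LF[8]=C('A')+0=1+0=1
L[9]='B': occ=0, LF[9]=C('B')+0=4+0=4
L[10]='a': occ=3, LF[10]=C('a')+3=8+3=11
L[11]='$': occ=0, LF[11]=C('$')+0=0+0=0
L[12]='B': occ=1, LF[12]=C('B')+1=4+1=5
L[13]='b': occ=5, LF[13]=C('b')+5=15+5=20
L[14]='A': occ=1, LF[14]=C('A')+1=1+1=2
L[15]='a': occ=4, LF[15]=C('a')+4=8+4=12
L[16]='b': occ=6, LF[16]=C('b')+6=15+6=21
L[17]='a': occ=5, LF[17]=C('a')+5=8+5=13
L[18]='a': occ=6, LF[18]=C('a')+6=8+6=14
L[19]='B': occ=2, LF[19]=C('B')+2=4+2=6
L[20]='b': occ=7, LF[20]=C('b')+7=15+7=22
L[21]='A': occ=2, LF[21]=C('A')+2=1+2=3
L[22]='B': occ=3, LF[22]=C('B')+3=4+3=7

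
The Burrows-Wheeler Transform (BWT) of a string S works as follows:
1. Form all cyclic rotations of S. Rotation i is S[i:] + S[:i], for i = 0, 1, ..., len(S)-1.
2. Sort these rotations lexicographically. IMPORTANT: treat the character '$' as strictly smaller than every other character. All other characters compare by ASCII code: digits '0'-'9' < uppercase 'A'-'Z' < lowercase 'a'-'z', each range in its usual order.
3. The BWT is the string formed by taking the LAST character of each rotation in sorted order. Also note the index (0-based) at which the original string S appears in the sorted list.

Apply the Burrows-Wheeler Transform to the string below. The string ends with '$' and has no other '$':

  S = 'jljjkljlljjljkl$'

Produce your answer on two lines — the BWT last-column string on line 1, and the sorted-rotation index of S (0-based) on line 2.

All 16 rotations (rotation i = S[i:]+S[:i]):
  rot[0] = jljjkljlljjljkl$
  rot[1] = ljjkljlljjljkl$j
  rot[2] = jjkljlljjljkl$jl
  rot[3] = jkljlljjljkl$jlj
  rot[4] = kljlljjljkl$jljj
  rot[5] = ljlljjljkl$jljjk
  rot[6] = jlljjljkl$jljjkl
  rot[7] = lljjljkl$jljjklj
  rot[8] = ljjljkl$jljjkljl
  rot[9] = jjljkl$jljjkljll
  rot[10] = jljkl$jljjkljllj
  rot[11] = ljkl$jljjkljlljj
  rot[12] = jkl$jljjkljlljjl
  rot[13] = kl$jljjkljlljjlj
  rot[14] = l$jljjkljlljjljk
  rot[15] = $jljjkljlljjljkl
Sorted (with $ < everything):
  sorted[0] = $jljjkljlljjljkl  (last char: 'l')
  sorted[1] = jjkljlljjljkl$jl  (last char: 'l')
  sorted[2] = jjljkl$jljjkljll  (last char: 'l')
  sorted[3] = jkl$jljjkljlljjl  (last char: 'l')
  sorted[4] = jkljlljjljkl$jlj  (last char: 'j')
  sorted[5] = jljjkljlljjljkl$  (last char: '$')
  sorted[6] = jljkl$jljjkljllj  (last char: 'j')
  sorted[7] = jlljjljkl$jljjkl  (last char: 'l')
  sorted[8] = kl$jljjkljlljjlj  (last char: 'j')
  sorted[9] = kljlljjljkl$jljj  (last char: 'j')
  sorted[10] = l$jljjkljlljjljk  (last char: 'k')
  sorted[11] = ljjkljlljjljkl$j  (last char: 'j')
  sorted[12] = ljjljkl$jljjkljl  (last char: 'l')
  sorted[13] = ljkl$jljjkljlljj  (last char: 'j')
  sorted[14] = ljlljjljkl$jljjk  (last char: 'k')
  sorted[15] = lljjljkl$jljjklj  (last char: 'j')
Last column: llllj$jljjkjljkj
Original string S is at sorted index 5

Answer: llllj$jljjkjljkj
5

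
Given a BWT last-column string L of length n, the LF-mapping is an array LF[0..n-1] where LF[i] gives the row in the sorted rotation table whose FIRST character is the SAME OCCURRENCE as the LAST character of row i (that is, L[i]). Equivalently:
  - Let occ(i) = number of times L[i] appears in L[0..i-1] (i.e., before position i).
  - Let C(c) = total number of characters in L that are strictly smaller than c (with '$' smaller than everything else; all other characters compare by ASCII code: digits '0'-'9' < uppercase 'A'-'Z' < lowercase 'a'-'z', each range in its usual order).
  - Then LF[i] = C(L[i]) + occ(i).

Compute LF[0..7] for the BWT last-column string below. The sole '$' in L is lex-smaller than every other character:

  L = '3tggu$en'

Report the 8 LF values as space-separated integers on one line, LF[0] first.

Answer: 1 6 3 4 7 0 2 5

Derivation:
Char counts: '$':1, '3':1, 'e':1, 'g':2, 'n':1, 't':1, 'u':1
C (first-col start): C('$')=0, C('3')=1, C('e')=2, C('g')=3, C('n')=5, C('t')=6, C('u')=7
L[0]='3': occ=0, LF[0]=C('3')+0=1+0=1
L[1]='t': occ=0, LF[1]=C('t')+0=6+0=6
L[2]='g': occ=0, LF[2]=C('g')+0=3+0=3
L[3]='g': occ=1, LF[3]=C('g')+1=3+1=4
L[4]='u': occ=0, LF[4]=C('u')+0=7+0=7
L[5]='$': occ=0, LF[5]=C('$')+0=0+0=0
L[6]='e': occ=0, LF[6]=C('e')+0=2+0=2
L[7]='n': occ=0, LF[7]=C('n')+0=5+0=5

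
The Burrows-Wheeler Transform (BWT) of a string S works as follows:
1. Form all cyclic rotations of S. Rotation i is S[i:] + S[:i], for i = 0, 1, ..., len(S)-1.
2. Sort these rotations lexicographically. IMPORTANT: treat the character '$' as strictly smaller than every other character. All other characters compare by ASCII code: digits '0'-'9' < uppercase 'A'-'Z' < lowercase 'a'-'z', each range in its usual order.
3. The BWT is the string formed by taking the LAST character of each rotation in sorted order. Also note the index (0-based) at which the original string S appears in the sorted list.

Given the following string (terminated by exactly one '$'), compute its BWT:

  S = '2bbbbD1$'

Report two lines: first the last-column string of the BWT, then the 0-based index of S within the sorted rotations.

All 8 rotations (rotation i = S[i:]+S[:i]):
  rot[0] = 2bbbbD1$
  rot[1] = bbbbD1$2
  rot[2] = bbbD1$2b
  rot[3] = bbD1$2bb
  rot[4] = bD1$2bbb
  rot[5] = D1$2bbbb
  rot[6] = 1$2bbbbD
  rot[7] = $2bbbbD1
Sorted (with $ < everything):
  sorted[0] = $2bbbbD1  (last char: '1')
  sorted[1] = 1$2bbbbD  (last char: 'D')
  sorted[2] = 2bbbbD1$  (last char: '$')
  sorted[3] = D1$2bbbb  (last char: 'b')
  sorted[4] = bD1$2bbb  (last char: 'b')
  sorted[5] = bbD1$2bb  (last char: 'b')
  sorted[6] = bbbD1$2b  (last char: 'b')
  sorted[7] = bbbbD1$2  (last char: '2')
Last column: 1D$bbbb2
Original string S is at sorted index 2

Answer: 1D$bbbb2
2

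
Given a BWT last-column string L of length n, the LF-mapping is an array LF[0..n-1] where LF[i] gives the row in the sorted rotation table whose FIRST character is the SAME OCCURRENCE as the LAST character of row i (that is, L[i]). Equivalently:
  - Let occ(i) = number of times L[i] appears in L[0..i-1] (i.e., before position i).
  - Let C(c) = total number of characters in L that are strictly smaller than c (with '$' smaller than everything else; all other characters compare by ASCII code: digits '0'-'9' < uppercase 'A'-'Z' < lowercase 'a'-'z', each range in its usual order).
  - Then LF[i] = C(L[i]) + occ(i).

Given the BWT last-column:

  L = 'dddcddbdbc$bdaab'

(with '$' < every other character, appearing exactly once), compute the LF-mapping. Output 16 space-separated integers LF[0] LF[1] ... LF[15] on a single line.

Answer: 9 10 11 7 12 13 3 14 4 8 0 5 15 1 2 6

Derivation:
Char counts: '$':1, 'a':2, 'b':4, 'c':2, 'd':7
C (first-col start): C('$')=0, C('a')=1, C('b')=3, C('c')=7, C('d')=9
L[0]='d': occ=0, LF[0]=C('d')+0=9+0=9
L[1]='d': occ=1, LF[1]=C('d')+1=9+1=10
L[2]='d': occ=2, LF[2]=C('d')+2=9+2=11
L[3]='c': occ=0, LF[3]=C('c')+0=7+0=7
L[4]='d': occ=3, LF[4]=C('d')+3=9+3=12
L[5]='d': occ=4, LF[5]=C('d')+4=9+4=13
L[6]='b': occ=0, LF[6]=C('b')+0=3+0=3
L[7]='d': occ=5, LF[7]=C('d')+5=9+5=14
L[8]='b': occ=1, LF[8]=C('b')+1=3+1=4
L[9]='c': occ=1, LF[9]=C('c')+1=7+1=8
L[10]='$': occ=0, LF[10]=C('$')+0=0+0=0
L[11]='b': occ=2, LF[11]=C('b')+2=3+2=5
L[12]='d': occ=6, LF[12]=C('d')+6=9+6=15
L[13]='a': occ=0, LF[13]=C('a')+0=1+0=1
L[14]='a': occ=1, LF[14]=C('a')+1=1+1=2
L[15]='b': occ=3, LF[15]=C('b')+3=3+3=6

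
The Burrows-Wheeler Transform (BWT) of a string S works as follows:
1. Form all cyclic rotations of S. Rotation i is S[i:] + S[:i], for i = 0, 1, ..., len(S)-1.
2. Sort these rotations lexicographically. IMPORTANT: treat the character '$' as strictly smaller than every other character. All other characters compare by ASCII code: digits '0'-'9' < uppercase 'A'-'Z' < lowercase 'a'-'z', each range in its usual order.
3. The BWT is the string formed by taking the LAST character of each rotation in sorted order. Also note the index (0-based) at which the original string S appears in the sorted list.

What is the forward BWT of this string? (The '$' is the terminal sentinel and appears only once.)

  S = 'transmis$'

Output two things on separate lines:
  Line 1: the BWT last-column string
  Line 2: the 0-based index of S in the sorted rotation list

Answer: srmsatin$
8

Derivation:
All 9 rotations (rotation i = S[i:]+S[:i]):
  rot[0] = transmis$
  rot[1] = ransmis$t
  rot[2] = ansmis$tr
  rot[3] = nsmis$tra
  rot[4] = smis$tran
  rot[5] = mis$trans
  rot[6] = is$transm
  rot[7] = s$transmi
  rot[8] = $transmis
Sorted (with $ < everything):
  sorted[0] = $transmis  (last char: 's')
  sorted[1] = ansmis$tr  (last char: 'r')
  sorted[2] = is$transm  (last char: 'm')
  sorted[3] = mis$trans  (last char: 's')
  sorted[4] = nsmis$tra  (last char: 'a')
  sorted[5] = ransmis$t  (last char: 't')
  sorted[6] = s$transmi  (last char: 'i')
  sorted[7] = smis$tran  (last char: 'n')
  sorted[8] = transmis$  (last char: '$')
Last column: srmsatin$
Original string S is at sorted index 8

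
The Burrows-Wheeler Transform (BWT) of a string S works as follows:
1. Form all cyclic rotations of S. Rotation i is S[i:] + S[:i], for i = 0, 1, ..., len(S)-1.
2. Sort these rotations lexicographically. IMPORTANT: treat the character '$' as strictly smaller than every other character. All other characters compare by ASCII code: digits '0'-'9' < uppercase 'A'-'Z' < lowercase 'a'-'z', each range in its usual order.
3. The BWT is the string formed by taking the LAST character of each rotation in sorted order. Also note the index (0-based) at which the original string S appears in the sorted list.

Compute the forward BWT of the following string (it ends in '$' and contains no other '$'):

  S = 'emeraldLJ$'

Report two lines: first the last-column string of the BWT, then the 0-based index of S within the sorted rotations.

All 10 rotations (rotation i = S[i:]+S[:i]):
  rot[0] = emeraldLJ$
  rot[1] = meraldLJ$e
  rot[2] = eraldLJ$em
  rot[3] = raldLJ$eme
  rot[4] = aldLJ$emer
  rot[5] = ldLJ$emera
  rot[6] = dLJ$emeral
  rot[7] = LJ$emerald
  rot[8] = J$emeraldL
  rot[9] = $emeraldLJ
Sorted (with $ < everything):
  sorted[0] = $emeraldLJ  (last char: 'J')
  sorted[1] = J$emeraldL  (last char: 'L')
  sorted[2] = LJ$emerald  (last char: 'd')
  sorted[3] = aldLJ$emer  (last char: 'r')
  sorted[4] = dLJ$emeral  (last char: 'l')
  sorted[5] = emeraldLJ$  (last char: '$')
  sorted[6] = eraldLJ$em  (last char: 'm')
  sorted[7] = ldLJ$emera  (last char: 'a')
  sorted[8] = meraldLJ$e  (last char: 'e')
  sorted[9] = raldLJ$eme  (last char: 'e')
Last column: JLdrl$maee
Original string S is at sorted index 5

Answer: JLdrl$maee
5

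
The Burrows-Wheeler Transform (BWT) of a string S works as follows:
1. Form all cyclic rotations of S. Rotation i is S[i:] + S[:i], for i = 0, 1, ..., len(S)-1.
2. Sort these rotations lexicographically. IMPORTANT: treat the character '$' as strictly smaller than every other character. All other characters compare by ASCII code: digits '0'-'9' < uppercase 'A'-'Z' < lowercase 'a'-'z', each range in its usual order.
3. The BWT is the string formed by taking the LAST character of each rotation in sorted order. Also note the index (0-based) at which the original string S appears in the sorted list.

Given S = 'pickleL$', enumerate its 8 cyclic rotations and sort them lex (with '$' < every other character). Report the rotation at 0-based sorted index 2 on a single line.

All 8 rotations (rotation i = S[i:]+S[:i]):
  rot[0] = pickleL$
  rot[1] = ickleL$p
  rot[2] = ckleL$pi
  rot[3] = kleL$pic
  rot[4] = leL$pick
  rot[5] = eL$pickl
  rot[6] = L$pickle
  rot[7] = $pickleL
Sorted (with $ < everything):
  sorted[0] = $pickleL
  sorted[1] = L$pickle
  sorted[2] = ckleL$pi
  sorted[3] = eL$pickl
  sorted[4] = ickleL$p
  sorted[5] = kleL$pic
  sorted[6] = leL$pick
  sorted[7] = pickleL$
sorted[2] = ckleL$pi

Answer: ckleL$pi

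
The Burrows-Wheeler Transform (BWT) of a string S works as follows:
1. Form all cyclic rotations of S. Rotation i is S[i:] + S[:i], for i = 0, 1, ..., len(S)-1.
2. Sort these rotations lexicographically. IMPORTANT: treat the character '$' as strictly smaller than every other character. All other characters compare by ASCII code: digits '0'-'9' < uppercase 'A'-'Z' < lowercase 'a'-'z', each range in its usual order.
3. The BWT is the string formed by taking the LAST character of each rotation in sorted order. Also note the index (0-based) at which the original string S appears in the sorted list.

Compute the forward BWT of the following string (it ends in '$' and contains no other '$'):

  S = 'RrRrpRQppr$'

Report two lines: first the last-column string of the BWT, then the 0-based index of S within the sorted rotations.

All 11 rotations (rotation i = S[i:]+S[:i]):
  rot[0] = RrRrpRQppr$
  rot[1] = rRrpRQppr$R
  rot[2] = RrpRQppr$Rr
  rot[3] = rpRQppr$RrR
  rot[4] = pRQppr$RrRr
  rot[5] = RQppr$RrRrp
  rot[6] = Qppr$RrRrpR
  rot[7] = ppr$RrRrpRQ
  rot[8] = pr$RrRrpRQp
  rot[9] = r$RrRrpRQpp
  rot[10] = $RrRrpRQppr
Sorted (with $ < everything):
  sorted[0] = $RrRrpRQppr  (last char: 'r')
  sorted[1] = Qppr$RrRrpR  (last char: 'R')
  sorted[2] = RQppr$RrRrp  (last char: 'p')
  sorted[3] = RrRrpRQppr$  (last char: '$')
  sorted[4] = RrpRQppr$Rr  (last char: 'r')
  sorted[5] = pRQppr$RrRr  (last char: 'r')
  sorted[6] = ppr$RrRrpRQ  (last char: 'Q')
  sorted[7] = pr$RrRrpRQp  (last char: 'p')
  sorted[8] = r$RrRrpRQpp  (last char: 'p')
  sorted[9] = rRrpRQppr$R  (last char: 'R')
  sorted[10] = rpRQppr$RrR  (last char: 'R')
Last column: rRp$rrQppRR
Original string S is at sorted index 3

Answer: rRp$rrQppRR
3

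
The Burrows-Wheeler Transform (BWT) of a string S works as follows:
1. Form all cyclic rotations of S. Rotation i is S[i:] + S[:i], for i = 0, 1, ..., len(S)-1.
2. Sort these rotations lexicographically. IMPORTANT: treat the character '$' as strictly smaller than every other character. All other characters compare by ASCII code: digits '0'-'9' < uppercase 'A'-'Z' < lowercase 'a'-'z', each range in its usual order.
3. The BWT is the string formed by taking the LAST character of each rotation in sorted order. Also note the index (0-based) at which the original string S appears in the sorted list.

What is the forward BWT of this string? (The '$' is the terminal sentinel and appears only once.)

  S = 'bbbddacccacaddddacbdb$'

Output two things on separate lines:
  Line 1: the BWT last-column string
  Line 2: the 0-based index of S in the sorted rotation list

All 22 rotations (rotation i = S[i:]+S[:i]):
  rot[0] = bbbddacccacaddddacbdb$
  rot[1] = bbddacccacaddddacbdb$b
  rot[2] = bddacccacaddddacbdb$bb
  rot[3] = ddacccacaddddacbdb$bbb
  rot[4] = dacccacaddddacbdb$bbbd
  rot[5] = acccacaddddacbdb$bbbdd
  rot[6] = cccacaddddacbdb$bbbdda
  rot[7] = ccacaddddacbdb$bbbddac
  rot[8] = cacaddddacbdb$bbbddacc
  rot[9] = acaddddacbdb$bbbddaccc
  rot[10] = caddddacbdb$bbbddaccca
  rot[11] = addddacbdb$bbbddacccac
  rot[12] = ddddacbdb$bbbddacccaca
  rot[13] = dddacbdb$bbbddacccacad
  rot[14] = ddacbdb$bbbddacccacadd
  rot[15] = dacbdb$bbbddacccacaddd
  rot[16] = acbdb$bbbddacccacadddd
  rot[17] = cbdb$bbbddacccacadddda
  rot[18] = bdb$bbbddacccacaddddac
  rot[19] = db$bbbddacccacaddddacb
  rot[20] = b$bbbddacccacaddddacbd
  rot[21] = $bbbddacccacaddddacbdb
Sorted (with $ < everything):
  sorted[0] = $bbbddacccacaddddacbdb  (last char: 'b')
  sorted[1] = acaddddacbdb$bbbddaccc  (last char: 'c')
  sorted[2] = acbdb$bbbddacccacadddd  (last char: 'd')
  sorted[3] = acccacaddddacbdb$bbbdd  (last char: 'd')
  sorted[4] = addddacbdb$bbbddacccac  (last char: 'c')
  sorted[5] = b$bbbddacccacaddddacbd  (last char: 'd')
  sorted[6] = bbbddacccacaddddacbdb$  (last char: '$')
  sorted[7] = bbddacccacaddddacbdb$b  (last char: 'b')
  sorted[8] = bdb$bbbddacccacaddddac  (last char: 'c')
  sorted[9] = bddacccacaddddacbdb$bb  (last char: 'b')
  sorted[10] = cacaddddacbdb$bbbddacc  (last char: 'c')
  sorted[11] = caddddacbdb$bbbddaccca  (last char: 'a')
  sorted[12] = cbdb$bbbddacccacadddda  (last char: 'a')
  sorted[13] = ccacaddddacbdb$bbbddac  (last char: 'c')
  sorted[14] = cccacaddddacbdb$bbbdda  (last char: 'a')
  sorted[15] = dacbdb$bbbddacccacaddd  (last char: 'd')
  sorted[16] = dacccacaddddacbdb$bbbd  (last char: 'd')
  sorted[17] = db$bbbddacccacaddddacb  (last char: 'b')
  sorted[18] = ddacbdb$bbbddacccacadd  (last char: 'd')
  sorted[19] = ddacccacaddddacbdb$bbb  (last char: 'b')
  sorted[20] = dddacbdb$bbbddacccacad  (last char: 'd')
  sorted[21] = ddddacbdb$bbbddacccaca  (last char: 'a')
Last column: bcddcd$bcbcaacaddbdbda
Original string S is at sorted index 6

Answer: bcddcd$bcbcaacaddbdbda
6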